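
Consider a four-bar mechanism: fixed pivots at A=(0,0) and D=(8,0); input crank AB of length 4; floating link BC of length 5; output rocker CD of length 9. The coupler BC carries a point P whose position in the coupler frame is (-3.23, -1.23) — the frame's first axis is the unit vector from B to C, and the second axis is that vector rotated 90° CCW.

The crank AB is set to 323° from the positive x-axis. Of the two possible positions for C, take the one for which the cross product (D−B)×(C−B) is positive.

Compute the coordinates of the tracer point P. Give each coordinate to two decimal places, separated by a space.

6.57 -3.14

A=(0,0), D=(8.00,0)
B = A + 4.00·(cos323°, sin323°) = (3.1945, -2.4073)
|BD| = 5.3747
circle(B,5.00) ∩ circle(D,9.00): a=-2.5223, h=4.3172
  candidates: C₊=(-0.9942,0.3230) cross=23.204; C₋=(2.8730,-7.3969) cross=-23.204
  mode + wants cross > 0 → take C=(-0.9942,0.3230) (cross=23.204)
ex = (C−B)/|BC| = (-0.8377,0.5461); ey = (-0.5461,-0.8377)
P = B + -3.23·ex + -1.23·ey = (6.5721,-3.1406)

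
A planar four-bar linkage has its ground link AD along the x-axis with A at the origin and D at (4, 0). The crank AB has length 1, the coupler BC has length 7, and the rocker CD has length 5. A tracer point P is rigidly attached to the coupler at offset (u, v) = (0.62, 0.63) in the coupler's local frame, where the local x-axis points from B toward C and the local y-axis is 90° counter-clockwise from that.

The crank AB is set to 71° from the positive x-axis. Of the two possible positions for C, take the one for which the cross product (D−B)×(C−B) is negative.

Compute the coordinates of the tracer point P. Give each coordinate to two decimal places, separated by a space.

A=(0,0), D=(4.00,0)
B = A + 1.00·(cos71°, sin71°) = (0.3256, 0.9455)
|BD| = 3.7941
circle(B,7.00) ∩ circle(D,5.00): a=5.0598, h=4.8371
  candidates: C₊=(6.4312,4.3691) cross=18.353; C₋=(4.0203,-5.0000) cross=-18.353
  mode - wants cross < 0 → take C=(4.0203,-5.0000) (cross=-18.353)
ex = (C−B)/|BC| = (0.5278,-0.8494); ey = (0.8494,0.5278)
P = B + 0.62·ex + 0.63·ey = (1.1879,0.7514)

1.19 0.75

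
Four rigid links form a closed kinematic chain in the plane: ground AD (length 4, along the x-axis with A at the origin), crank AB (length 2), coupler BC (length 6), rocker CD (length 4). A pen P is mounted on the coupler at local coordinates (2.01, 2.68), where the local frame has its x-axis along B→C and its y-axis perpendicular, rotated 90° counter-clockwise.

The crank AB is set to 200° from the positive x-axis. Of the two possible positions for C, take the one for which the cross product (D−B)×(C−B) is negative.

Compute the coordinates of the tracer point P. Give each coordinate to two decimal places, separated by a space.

A=(0,0), D=(4.00,0)
B = A + 2.00·(cos200°, sin200°) = (-1.8794, -0.6840)
|BD| = 5.9190
circle(B,6.00) ∩ circle(D,4.00): a=4.6490, h=3.7930
  candidates: C₊=(2.3001,3.6208) cross=22.451; C₋=(3.1768,-3.9144) cross=-22.451
  mode - wants cross < 0 → take C=(3.1768,-3.9144) (cross=-22.451)
ex = (C−B)/|BC| = (0.8427,-0.5384); ey = (0.5384,0.8427)
P = B + 2.01·ex + 2.68·ey = (1.2573,0.4922)

1.26 0.49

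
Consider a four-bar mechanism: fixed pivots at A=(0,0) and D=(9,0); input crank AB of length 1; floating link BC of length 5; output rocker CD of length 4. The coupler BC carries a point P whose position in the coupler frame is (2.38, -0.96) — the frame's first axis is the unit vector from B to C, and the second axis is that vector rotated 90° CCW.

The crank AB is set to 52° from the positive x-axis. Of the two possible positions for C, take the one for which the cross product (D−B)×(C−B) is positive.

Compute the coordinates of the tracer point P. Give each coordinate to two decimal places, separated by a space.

A=(0,0), D=(9.00,0)
B = A + 1.00·(cos52°, sin52°) = (0.6157, 0.7880)
|BD| = 8.4213
circle(B,5.00) ∩ circle(D,4.00): a=4.7450, h=1.5764
  candidates: C₊=(5.4874,1.9135) cross=13.275; C₋=(5.1923,-1.2254) cross=-13.275
  mode + wants cross > 0 → take C=(5.4874,1.9135) (cross=13.275)
ex = (C−B)/|BC| = (0.9743,0.2251); ey = (-0.2251,0.9743)
P = B + 2.38·ex + -0.96·ey = (3.1507,0.3884)

3.15 0.39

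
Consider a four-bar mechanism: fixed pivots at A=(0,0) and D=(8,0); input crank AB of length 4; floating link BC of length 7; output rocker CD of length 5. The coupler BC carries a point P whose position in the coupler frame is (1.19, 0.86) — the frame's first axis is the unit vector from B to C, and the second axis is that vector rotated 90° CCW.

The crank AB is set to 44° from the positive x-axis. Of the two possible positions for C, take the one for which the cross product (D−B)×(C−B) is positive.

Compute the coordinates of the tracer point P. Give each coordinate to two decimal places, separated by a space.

A=(0,0), D=(8.00,0)
B = A + 4.00·(cos44°, sin44°) = (2.8774, 2.7786)
|BD| = 5.8277
circle(B,7.00) ∩ circle(D,5.00): a=4.9730, h=4.9264
  candidates: C₊=(9.5976,4.7379) cross=28.710; C₋=(4.8998,-3.9228) cross=-28.710
  mode + wants cross > 0 → take C=(9.5976,4.7379) (cross=28.710)
ex = (C−B)/|BC| = (0.9600,0.2799); ey = (-0.2799,0.9600)
P = B + 1.19·ex + 0.86·ey = (3.7791,3.9373)

3.78 3.94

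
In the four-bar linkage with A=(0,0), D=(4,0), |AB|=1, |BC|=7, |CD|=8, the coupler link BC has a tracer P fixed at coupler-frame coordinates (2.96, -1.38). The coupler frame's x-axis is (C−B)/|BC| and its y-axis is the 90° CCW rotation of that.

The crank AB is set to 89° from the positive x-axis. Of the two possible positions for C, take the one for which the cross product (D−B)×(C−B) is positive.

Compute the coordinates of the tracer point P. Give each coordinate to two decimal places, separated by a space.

2.16 3.47

A=(0,0), D=(4.00,0)
B = A + 1.00·(cos89°, sin89°) = (0.0175, 0.9998)
|BD| = 4.1061
circle(B,7.00) ∩ circle(D,8.00): a=0.2265, h=6.9963
  candidates: C₊=(1.9408,7.7304) cross=28.728; C₋=(-1.4664,-5.8411) cross=-28.728
  mode + wants cross > 0 → take C=(1.9408,7.7304) (cross=28.728)
ex = (C−B)/|BC| = (0.2748,0.9615); ey = (-0.9615,0.2748)
P = B + 2.96·ex + -1.38·ey = (2.1576,3.4668)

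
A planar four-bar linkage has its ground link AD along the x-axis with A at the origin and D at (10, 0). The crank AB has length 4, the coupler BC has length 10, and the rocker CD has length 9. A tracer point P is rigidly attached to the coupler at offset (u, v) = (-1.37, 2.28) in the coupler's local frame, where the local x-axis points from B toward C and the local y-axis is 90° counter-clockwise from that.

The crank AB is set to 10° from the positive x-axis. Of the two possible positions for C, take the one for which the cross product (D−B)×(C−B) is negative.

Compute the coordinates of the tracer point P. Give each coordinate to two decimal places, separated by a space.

A=(0,0), D=(10.00,0)
B = A + 4.00·(cos10°, sin10°) = (3.9392, 0.6946)
|BD| = 6.1004
circle(B,10.00) ∩ circle(D,9.00): a=4.6075, h=8.8753
  candidates: C₊=(9.5273,8.9876) cross=54.143; C₋=(7.5062,-8.6476) cross=-54.143
  mode - wants cross < 0 → take C=(7.5062,-8.6476) (cross=-54.143)
ex = (C−B)/|BC| = (0.3567,-0.9342); ey = (0.9342,0.3567)
P = B + -1.37·ex + 2.28·ey = (5.5806,2.7877)

5.58 2.79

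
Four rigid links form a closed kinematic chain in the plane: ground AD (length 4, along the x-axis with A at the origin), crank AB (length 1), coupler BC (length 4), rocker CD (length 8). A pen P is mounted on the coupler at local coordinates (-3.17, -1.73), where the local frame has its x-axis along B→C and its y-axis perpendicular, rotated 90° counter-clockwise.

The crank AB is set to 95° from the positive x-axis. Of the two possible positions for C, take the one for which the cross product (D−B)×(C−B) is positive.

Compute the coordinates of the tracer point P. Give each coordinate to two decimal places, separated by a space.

3.46 0.32

A=(0,0), D=(4.00,0)
B = A + 1.00·(cos95°, sin95°) = (-0.0872, 0.9962)
|BD| = 4.2068
circle(B,4.00) ∩ circle(D,8.00): a=-3.6016, h=1.7402
  candidates: C₊=(-3.1743,3.5398) cross=7.321; C₋=(-3.9984,0.1584) cross=-7.321
  mode + wants cross > 0 → take C=(-3.1743,3.5398) (cross=7.321)
ex = (C−B)/|BC| = (-0.7718,0.6359); ey = (-0.6359,-0.7718)
P = B + -3.17·ex + -1.73·ey = (3.4595,0.3156)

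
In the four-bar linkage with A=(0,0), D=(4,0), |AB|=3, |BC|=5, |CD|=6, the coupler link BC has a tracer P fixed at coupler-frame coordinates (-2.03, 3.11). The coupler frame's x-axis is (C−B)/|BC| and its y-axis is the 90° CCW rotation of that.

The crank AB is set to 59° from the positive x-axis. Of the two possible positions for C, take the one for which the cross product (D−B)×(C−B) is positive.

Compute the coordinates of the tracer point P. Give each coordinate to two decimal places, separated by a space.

A=(0,0), D=(4.00,0)
B = A + 3.00·(cos59°, sin59°) = (1.5451, 2.5715)
|BD| = 3.5551
circle(B,5.00) ∩ circle(D,6.00): a=0.2305, h=4.9947
  candidates: C₊=(5.3170,5.8537) cross=17.757; C₋=(-1.9084,-1.0441) cross=-17.757
  mode + wants cross > 0 → take C=(5.3170,5.8537) (cross=17.757)
ex = (C−B)/|BC| = (0.7544,0.6564); ey = (-0.6564,0.7544)
P = B + -2.03·ex + 3.11·ey = (-2.0278,3.5851)

-2.03 3.59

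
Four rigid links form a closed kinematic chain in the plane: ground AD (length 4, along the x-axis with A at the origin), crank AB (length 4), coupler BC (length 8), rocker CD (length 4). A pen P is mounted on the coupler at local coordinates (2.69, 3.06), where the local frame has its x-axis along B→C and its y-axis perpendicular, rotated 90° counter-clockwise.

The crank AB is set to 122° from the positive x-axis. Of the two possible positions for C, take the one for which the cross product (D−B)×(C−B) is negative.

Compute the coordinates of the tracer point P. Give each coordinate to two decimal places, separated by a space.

A=(0,0), D=(4.00,0)
B = A + 4.00·(cos122°, sin122°) = (-2.1197, 3.3922)
|BD| = 6.9970
circle(B,8.00) ∩ circle(D,4.00): a=6.9285, h=3.9994
  candidates: C₊=(5.8791,3.5311) cross=27.984; C₋=(2.0012,-3.4648) cross=-27.984
  mode - wants cross < 0 → take C=(2.0012,-3.4648) (cross=-27.984)
ex = (C−B)/|BC| = (0.5151,-0.8571); ey = (0.8571,0.5151)
P = B + 2.69·ex + 3.06·ey = (1.8888,2.6628)

1.89 2.66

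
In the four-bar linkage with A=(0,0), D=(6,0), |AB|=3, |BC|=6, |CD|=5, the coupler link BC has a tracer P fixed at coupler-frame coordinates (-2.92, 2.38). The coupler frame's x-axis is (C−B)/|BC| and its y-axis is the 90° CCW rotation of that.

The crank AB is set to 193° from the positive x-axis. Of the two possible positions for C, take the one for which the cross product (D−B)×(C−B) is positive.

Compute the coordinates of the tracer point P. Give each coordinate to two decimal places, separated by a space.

A=(0,0), D=(6.00,0)
B = A + 3.00·(cos193°, sin193°) = (-2.9231, -0.6749)
|BD| = 8.9486
circle(B,6.00) ∩ circle(D,5.00): a=5.0889, h=3.1785
  candidates: C₊=(1.9116,2.8784) cross=28.443; C₋=(2.3910,-3.4605) cross=-28.443
  mode + wants cross > 0 → take C=(1.9116,2.8784) (cross=28.443)
ex = (C−B)/|BC| = (0.8058,0.5922); ey = (-0.5922,0.8058)
P = B + -2.92·ex + 2.38·ey = (-6.6855,-0.4863)

-6.69 -0.49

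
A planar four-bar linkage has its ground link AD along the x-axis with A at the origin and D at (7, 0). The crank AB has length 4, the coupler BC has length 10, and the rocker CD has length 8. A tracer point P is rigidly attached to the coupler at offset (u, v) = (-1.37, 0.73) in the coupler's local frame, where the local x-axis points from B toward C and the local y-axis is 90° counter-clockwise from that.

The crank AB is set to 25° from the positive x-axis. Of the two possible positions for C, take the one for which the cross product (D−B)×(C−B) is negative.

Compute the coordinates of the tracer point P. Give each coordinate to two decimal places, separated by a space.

3.97 3.20

A=(0,0), D=(7.00,0)
B = A + 4.00·(cos25°, sin25°) = (3.6252, 1.6905)
|BD| = 3.7745
circle(B,10.00) ∩ circle(D,8.00): a=6.6561, h=7.4630
  candidates: C₊=(12.9189,5.3821) cross=28.169; C₋=(6.2340,-7.9632) cross=-28.169
  mode - wants cross < 0 → take C=(6.2340,-7.9632) (cross=-28.169)
ex = (C−B)/|BC| = (0.2609,-0.9654); ey = (0.9654,0.2609)
P = B + -1.37·ex + 0.73·ey = (3.9725,3.2035)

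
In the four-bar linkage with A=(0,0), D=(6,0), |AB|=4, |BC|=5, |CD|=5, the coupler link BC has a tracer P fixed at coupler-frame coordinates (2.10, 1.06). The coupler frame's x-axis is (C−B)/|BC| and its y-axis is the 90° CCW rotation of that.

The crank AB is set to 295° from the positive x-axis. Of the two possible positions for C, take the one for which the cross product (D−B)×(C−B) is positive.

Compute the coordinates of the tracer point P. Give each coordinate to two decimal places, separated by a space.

A=(0,0), D=(6.00,0)
B = A + 4.00·(cos295°, sin295°) = (1.6905, -3.6252)
|BD| = 5.6315
circle(B,5.00) ∩ circle(D,5.00): a=2.8158, h=4.1318
  candidates: C₊=(1.1855,1.3492) cross=23.268; C₋=(6.5050,-4.9744) cross=-23.268
  mode + wants cross > 0 → take C=(1.1855,1.3492) (cross=23.268)
ex = (C−B)/|BC| = (-0.1010,0.9949); ey = (-0.9949,-0.1010)
P = B + 2.10·ex + 1.06·ey = (0.4238,-1.6430)

0.42 -1.64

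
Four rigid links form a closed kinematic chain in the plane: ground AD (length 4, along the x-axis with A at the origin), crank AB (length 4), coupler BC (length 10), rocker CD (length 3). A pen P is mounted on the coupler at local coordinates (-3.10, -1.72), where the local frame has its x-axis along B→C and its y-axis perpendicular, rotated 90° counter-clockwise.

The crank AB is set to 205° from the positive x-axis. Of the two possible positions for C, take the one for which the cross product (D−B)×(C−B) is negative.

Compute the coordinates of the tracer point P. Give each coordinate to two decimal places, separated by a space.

-6.75 -3.37

A=(0,0), D=(4.00,0)
B = A + 4.00·(cos205°, sin205°) = (-3.6252, -1.6905)
|BD| = 7.8104
circle(B,10.00) ∩ circle(D,3.00): a=9.7308, h=2.3048
  candidates: C₊=(5.3760,2.6658) cross=18.001; C₋=(6.3737,-1.8345) cross=-18.001
  mode - wants cross < 0 → take C=(6.3737,-1.8345) (cross=-18.001)
ex = (C−B)/|BC| = (0.9999,-0.0144); ey = (0.0144,0.9999)
P = B + -3.10·ex + -1.72·ey = (-6.7497,-3.3656)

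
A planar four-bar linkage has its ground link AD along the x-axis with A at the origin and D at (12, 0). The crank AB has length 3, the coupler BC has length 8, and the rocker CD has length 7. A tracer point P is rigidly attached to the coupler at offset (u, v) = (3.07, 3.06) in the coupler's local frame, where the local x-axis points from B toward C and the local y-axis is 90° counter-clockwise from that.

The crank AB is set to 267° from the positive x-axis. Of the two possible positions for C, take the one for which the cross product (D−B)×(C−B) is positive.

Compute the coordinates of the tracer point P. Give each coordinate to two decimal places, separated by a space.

-0.14 1.34

A=(0,0), D=(12.00,0)
B = A + 3.00·(cos267°, sin267°) = (-0.1570, -2.9959)
|BD| = 12.5207
circle(B,8.00) ∩ circle(D,7.00): a=6.8594, h=4.1169
  candidates: C₊=(5.5180,2.6427) cross=51.547; C₋=(7.4882,-5.3520) cross=-51.547
  mode + wants cross > 0 → take C=(5.5180,2.6427) (cross=51.547)
ex = (C−B)/|BC| = (0.7094,0.7048); ey = (-0.7048,0.7094)
P = B + 3.07·ex + 3.06·ey = (-0.1360,1.3386)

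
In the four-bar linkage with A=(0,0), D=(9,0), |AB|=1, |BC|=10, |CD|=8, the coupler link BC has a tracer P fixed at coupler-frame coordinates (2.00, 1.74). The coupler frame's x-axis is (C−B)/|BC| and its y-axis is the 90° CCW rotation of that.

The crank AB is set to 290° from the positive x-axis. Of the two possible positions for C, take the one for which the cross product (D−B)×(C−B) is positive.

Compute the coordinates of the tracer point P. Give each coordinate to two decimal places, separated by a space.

A=(0,0), D=(9.00,0)
B = A + 1.00·(cos290°, sin290°) = (0.3420, -0.9397)
|BD| = 8.7088
circle(B,10.00) ∩ circle(D,8.00): a=6.4213, h=7.6660
  candidates: C₊=(5.8986,7.3744) cross=66.762; C₋=(7.5530,-7.8680) cross=-66.762
  mode + wants cross > 0 → take C=(5.8986,7.3744) (cross=66.762)
ex = (C−B)/|BC| = (0.5557,0.8314); ey = (-0.8314,0.5557)
P = B + 2.00·ex + 1.74·ey = (0.0067,1.6900)

0.01 1.69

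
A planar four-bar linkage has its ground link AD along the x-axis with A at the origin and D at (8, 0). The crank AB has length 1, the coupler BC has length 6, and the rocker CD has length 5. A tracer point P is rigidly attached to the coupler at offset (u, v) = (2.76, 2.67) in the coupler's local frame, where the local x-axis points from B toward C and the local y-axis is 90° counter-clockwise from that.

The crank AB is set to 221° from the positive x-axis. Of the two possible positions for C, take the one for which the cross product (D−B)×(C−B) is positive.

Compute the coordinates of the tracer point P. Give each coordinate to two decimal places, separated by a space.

-0.19 3.14

A=(0,0), D=(8.00,0)
B = A + 1.00·(cos221°, sin221°) = (-0.7547, -0.6561)
|BD| = 8.7793
circle(B,6.00) ∩ circle(D,5.00): a=5.0161, h=3.2922
  candidates: C₊=(4.0013,3.0018) cross=28.903; C₋=(4.4934,-3.5642) cross=-28.903
  mode + wants cross > 0 → take C=(4.0013,3.0018) (cross=28.903)
ex = (C−B)/|BC| = (0.7927,0.6096); ey = (-0.6096,0.7927)
P = B + 2.76·ex + 2.67·ey = (-0.1947,3.1430)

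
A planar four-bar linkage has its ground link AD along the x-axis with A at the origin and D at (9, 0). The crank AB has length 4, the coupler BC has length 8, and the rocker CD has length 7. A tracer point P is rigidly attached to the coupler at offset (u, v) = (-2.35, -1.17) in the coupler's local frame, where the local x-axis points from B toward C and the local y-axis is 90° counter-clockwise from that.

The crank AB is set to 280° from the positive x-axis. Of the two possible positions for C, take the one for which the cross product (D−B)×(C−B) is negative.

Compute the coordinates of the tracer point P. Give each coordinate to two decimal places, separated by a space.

A=(0,0), D=(9.00,0)
B = A + 4.00·(cos280°, sin280°) = (0.6946, -3.9392)
|BD| = 9.1922
circle(B,8.00) ∩ circle(D,7.00): a=5.4120, h=5.8915
  candidates: C₊=(3.0597,3.7032) cross=54.156; C₋=(8.1092,-6.9431) cross=-54.156
  mode - wants cross < 0 → take C=(8.1092,-6.9431) (cross=-54.156)
ex = (C−B)/|BC| = (0.9268,-0.3755); ey = (0.3755,0.9268)
P = B + -2.35·ex + -1.17·ey = (-1.9228,-4.1412)

-1.92 -4.14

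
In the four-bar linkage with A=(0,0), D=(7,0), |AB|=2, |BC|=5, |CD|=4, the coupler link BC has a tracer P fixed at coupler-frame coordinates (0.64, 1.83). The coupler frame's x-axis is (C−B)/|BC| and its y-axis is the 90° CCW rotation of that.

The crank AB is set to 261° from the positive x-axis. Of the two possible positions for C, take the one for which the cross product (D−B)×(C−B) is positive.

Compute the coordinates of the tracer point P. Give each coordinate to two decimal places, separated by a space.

-1.12 -0.21

A=(0,0), D=(7.00,0)
B = A + 2.00·(cos261°, sin261°) = (-0.3129, -1.9754)
|BD| = 7.5750
circle(B,5.00) ∩ circle(D,4.00): a=4.3815, h=2.4087
  candidates: C₊=(3.2889,1.4926) cross=18.246; C₋=(4.5452,-3.1582) cross=-18.246
  mode + wants cross > 0 → take C=(3.2889,1.4926) (cross=18.246)
ex = (C−B)/|BC| = (0.7204,0.6936); ey = (-0.6936,0.7204)
P = B + 0.64·ex + 1.83·ey = (-1.1211,-0.2132)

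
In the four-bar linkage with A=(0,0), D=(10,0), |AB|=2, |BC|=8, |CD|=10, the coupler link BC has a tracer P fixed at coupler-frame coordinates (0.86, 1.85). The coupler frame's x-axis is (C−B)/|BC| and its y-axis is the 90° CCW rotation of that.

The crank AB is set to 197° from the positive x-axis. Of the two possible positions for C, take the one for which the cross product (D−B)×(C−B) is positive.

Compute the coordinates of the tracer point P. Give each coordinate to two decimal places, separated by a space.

-3.05 1.11

A=(0,0), D=(10.00,0)
B = A + 2.00·(cos197°, sin197°) = (-1.9126, -0.5847)
|BD| = 11.9270
circle(B,8.00) ∩ circle(D,10.00): a=4.4543, h=6.6452
  candidates: C₊=(2.2105,6.2709) cross=79.258; C₋=(2.8621,-7.0036) cross=-79.258
  mode + wants cross > 0 → take C=(2.2105,6.2709) (cross=79.258)
ex = (C−B)/|BC| = (0.5154,0.8570); ey = (-0.8570,0.5154)
P = B + 0.86·ex + 1.85·ey = (-3.0547,1.1057)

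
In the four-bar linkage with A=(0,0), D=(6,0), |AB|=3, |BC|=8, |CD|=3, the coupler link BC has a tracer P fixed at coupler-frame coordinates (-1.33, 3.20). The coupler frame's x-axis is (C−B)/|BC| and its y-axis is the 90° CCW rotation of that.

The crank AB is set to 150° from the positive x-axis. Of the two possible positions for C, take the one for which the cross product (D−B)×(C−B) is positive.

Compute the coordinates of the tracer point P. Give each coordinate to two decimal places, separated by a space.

-4.47 4.42

A=(0,0), D=(6.00,0)
B = A + 3.00·(cos150°, sin150°) = (-2.5981, 1.5000)
|BD| = 8.7279
circle(B,8.00) ∩ circle(D,3.00): a=7.5148, h=2.7438
  candidates: C₊=(5.2764,2.9114) cross=23.947; C₋=(4.3333,-2.4944) cross=-23.947
  mode + wants cross > 0 → take C=(5.2764,2.9114) (cross=23.947)
ex = (C−B)/|BC| = (0.9843,0.1764); ey = (-0.1764,0.9843)
P = B + -1.33·ex + 3.20·ey = (-4.4718,4.4152)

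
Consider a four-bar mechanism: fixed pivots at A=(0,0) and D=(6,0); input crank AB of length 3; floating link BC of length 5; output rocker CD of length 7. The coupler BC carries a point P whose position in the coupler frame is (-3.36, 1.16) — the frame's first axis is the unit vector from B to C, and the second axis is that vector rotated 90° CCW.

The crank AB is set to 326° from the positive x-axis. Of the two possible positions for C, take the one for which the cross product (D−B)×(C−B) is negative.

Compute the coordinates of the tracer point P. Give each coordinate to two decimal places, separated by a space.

2.90 1.85

A=(0,0), D=(6.00,0)
B = A + 3.00·(cos326°, sin326°) = (2.4871, -1.6776)
|BD| = 3.8929
circle(B,5.00) ∩ circle(D,7.00): a=-1.1361, h=4.8692
  candidates: C₊=(-0.6364,2.2267) cross=18.955; C₋=(3.5602,-6.5611) cross=-18.955
  mode - wants cross < 0 → take C=(3.5602,-6.5611) (cross=-18.955)
ex = (C−B)/|BC| = (0.2146,-0.9767); ey = (0.9767,0.2146)
P = B + -3.36·ex + 1.16·ey = (2.8989,1.8531)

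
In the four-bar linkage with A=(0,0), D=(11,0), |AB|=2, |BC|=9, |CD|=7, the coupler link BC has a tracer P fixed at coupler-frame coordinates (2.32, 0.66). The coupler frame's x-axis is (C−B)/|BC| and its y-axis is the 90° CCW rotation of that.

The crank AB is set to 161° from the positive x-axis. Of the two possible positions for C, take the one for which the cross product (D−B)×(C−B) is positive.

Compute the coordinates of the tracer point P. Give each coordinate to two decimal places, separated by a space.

A=(0,0), D=(11.00,0)
B = A + 2.00·(cos161°, sin161°) = (-1.8910, 0.6511)
|BD| = 12.9075
circle(B,9.00) ∩ circle(D,7.00): a=7.6933, h=4.6704
  candidates: C₊=(6.0281,4.9275) cross=60.283; C₋=(5.5569,-4.4014) cross=-60.283
  mode + wants cross > 0 → take C=(6.0281,4.9275) (cross=60.283)
ex = (C−B)/|BC| = (0.8799,0.4752); ey = (-0.4752,0.8799)
P = B + 2.32·ex + 0.66·ey = (-0.1633,2.3342)

-0.16 2.33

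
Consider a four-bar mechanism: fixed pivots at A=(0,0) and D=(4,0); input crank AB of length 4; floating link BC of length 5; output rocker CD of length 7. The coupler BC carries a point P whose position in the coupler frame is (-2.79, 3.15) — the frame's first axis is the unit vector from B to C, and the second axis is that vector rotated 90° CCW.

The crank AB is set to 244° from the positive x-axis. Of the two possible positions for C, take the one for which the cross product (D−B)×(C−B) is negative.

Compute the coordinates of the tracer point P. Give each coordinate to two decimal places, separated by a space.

A=(0,0), D=(4.00,0)
B = A + 4.00·(cos244°, sin244°) = (-1.7535, -3.5952)
|BD| = 6.7844
circle(B,5.00) ∩ circle(D,7.00): a=1.6234, h=4.7291
  candidates: C₊=(-2.8828,1.2756) cross=32.084; C₋=(2.1293,-6.7454) cross=-32.084
  mode - wants cross < 0 → take C=(2.1293,-6.7454) (cross=-32.084)
ex = (C−B)/|BC| = (0.7766,-0.6300); ey = (0.6300,0.7766)
P = B + -2.79·ex + 3.15·ey = (-1.9354,0.6088)

-1.94 0.61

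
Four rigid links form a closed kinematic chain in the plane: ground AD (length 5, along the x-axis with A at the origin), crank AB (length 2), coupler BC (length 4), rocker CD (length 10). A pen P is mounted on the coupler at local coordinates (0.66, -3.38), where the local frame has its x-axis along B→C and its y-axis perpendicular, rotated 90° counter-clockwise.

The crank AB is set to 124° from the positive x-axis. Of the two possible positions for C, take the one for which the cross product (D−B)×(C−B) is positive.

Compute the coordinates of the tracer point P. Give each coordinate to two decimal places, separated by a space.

A=(0,0), D=(5.00,0)
B = A + 2.00·(cos124°, sin124°) = (-1.1184, 1.6581)
|BD| = 6.3391
circle(B,4.00) ∩ circle(D,10.00): a=-3.4560, h=2.0139
  candidates: C₊=(-3.9273,4.5058) cross=12.766; C₋=(-4.9809,0.6183) cross=-12.766
  mode + wants cross > 0 → take C=(-3.9273,4.5058) (cross=12.766)
ex = (C−B)/|BC| = (-0.7022,0.7119); ey = (-0.7119,-0.7022)
P = B + 0.66·ex + -3.38·ey = (0.8245,4.5015)

0.82 4.50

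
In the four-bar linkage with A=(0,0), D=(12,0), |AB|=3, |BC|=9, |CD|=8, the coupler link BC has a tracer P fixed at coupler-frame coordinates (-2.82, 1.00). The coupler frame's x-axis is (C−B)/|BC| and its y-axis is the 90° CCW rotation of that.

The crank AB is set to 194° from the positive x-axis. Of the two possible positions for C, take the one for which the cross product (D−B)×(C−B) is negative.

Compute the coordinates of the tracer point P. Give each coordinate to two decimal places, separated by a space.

-5.08 1.34

A=(0,0), D=(12.00,0)
B = A + 3.00·(cos194°, sin194°) = (-2.9109, -0.7258)
|BD| = 14.9285
circle(B,9.00) ∩ circle(D,8.00): a=8.0336, h=4.0572
  candidates: C₊=(4.9160,3.7172) cross=60.567; C₋=(5.3105,-4.3876) cross=-60.567
  mode - wants cross < 0 → take C=(5.3105,-4.3876) (cross=-60.567)
ex = (C−B)/|BC| = (0.9135,-0.4069); ey = (0.4069,0.9135)
P = B + -2.82·ex + 1.00·ey = (-5.0801,1.3351)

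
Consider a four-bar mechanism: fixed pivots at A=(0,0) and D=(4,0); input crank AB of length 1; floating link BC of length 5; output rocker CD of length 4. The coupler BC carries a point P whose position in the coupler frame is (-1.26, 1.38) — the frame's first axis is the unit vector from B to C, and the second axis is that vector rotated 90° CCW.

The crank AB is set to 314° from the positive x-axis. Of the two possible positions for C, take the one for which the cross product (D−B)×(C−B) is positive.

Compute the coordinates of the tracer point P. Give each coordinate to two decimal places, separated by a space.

A=(0,0), D=(4.00,0)
B = A + 1.00·(cos314°, sin314°) = (0.6947, -0.7193)
|BD| = 3.3827
circle(B,5.00) ∩ circle(D,4.00): a=3.0216, h=3.9837
  candidates: C₊=(2.8001,3.8158) cross=13.476; C₋=(4.4943,-3.9693) cross=-13.476
  mode + wants cross > 0 → take C=(2.8001,3.8158) (cross=13.476)
ex = (C−B)/|BC| = (0.4211,0.9070); ey = (-0.9070,0.4211)
P = B + -1.26·ex + 1.38·ey = (-1.0876,-1.2811)

-1.09 -1.28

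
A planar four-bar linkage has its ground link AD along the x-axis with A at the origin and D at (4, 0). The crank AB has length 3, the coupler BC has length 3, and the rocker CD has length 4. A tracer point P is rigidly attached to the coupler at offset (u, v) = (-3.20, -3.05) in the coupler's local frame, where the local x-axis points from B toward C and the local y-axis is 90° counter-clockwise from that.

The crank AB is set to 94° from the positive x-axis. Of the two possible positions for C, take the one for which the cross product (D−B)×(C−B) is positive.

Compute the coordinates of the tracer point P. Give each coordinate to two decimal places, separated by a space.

-2.50 -0.79

A=(0,0), D=(4.00,0)
B = A + 3.00·(cos94°, sin94°) = (-0.2093, 2.9927)
|BD| = 5.1647
circle(B,3.00) ∩ circle(D,4.00): a=1.9047, h=2.3178
  candidates: C₊=(2.6861,3.7781) cross=11.971; C₋=(0.0000,-0.0000) cross=-11.971
  mode + wants cross > 0 → take C=(2.6861,3.7781) (cross=11.971)
ex = (C−B)/|BC| = (0.9651,0.2618); ey = (-0.2618,0.9651)
P = B + -3.20·ex + -3.05·ey = (-2.4992,-0.7887)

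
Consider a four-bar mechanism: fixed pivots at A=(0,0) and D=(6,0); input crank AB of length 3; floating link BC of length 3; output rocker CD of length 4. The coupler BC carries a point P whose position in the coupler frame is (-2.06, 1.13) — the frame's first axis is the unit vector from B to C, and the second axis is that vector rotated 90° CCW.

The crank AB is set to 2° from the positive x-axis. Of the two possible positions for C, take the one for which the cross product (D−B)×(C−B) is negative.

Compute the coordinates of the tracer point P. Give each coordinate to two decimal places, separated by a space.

A=(0,0), D=(6.00,0)
B = A + 3.00·(cos2°, sin2°) = (2.9982, 0.1047)
|BD| = 3.0037
circle(B,3.00) ∩ circle(D,4.00): a=0.3366, h=2.9811
  candidates: C₊=(3.4385,3.0722) cross=8.954; C₋=(3.2306,-2.8863) cross=-8.954
  mode - wants cross < 0 → take C=(3.2306,-2.8863) (cross=-8.954)
ex = (C−B)/|BC| = (0.0775,-0.9970); ey = (0.9970,0.0775)
P = B + -2.06·ex + 1.13·ey = (3.9652,2.2461)

3.97 2.25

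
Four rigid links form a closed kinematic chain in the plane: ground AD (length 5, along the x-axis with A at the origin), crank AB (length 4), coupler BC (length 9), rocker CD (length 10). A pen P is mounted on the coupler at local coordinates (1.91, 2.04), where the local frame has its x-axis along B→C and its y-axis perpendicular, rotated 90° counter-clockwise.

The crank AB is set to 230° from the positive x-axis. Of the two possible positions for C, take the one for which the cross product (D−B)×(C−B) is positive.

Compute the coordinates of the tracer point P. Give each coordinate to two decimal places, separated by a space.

-4.71 -1.27

A=(0,0), D=(5.00,0)
B = A + 4.00·(cos230°, sin230°) = (-2.5712, -3.0642)
|BD| = 8.1677
circle(B,9.00) ∩ circle(D,10.00): a=2.9207, h=8.5129
  candidates: C₊=(-3.0574,5.9227) cross=69.531; C₋=(3.3299,-9.8596) cross=-69.531
  mode + wants cross > 0 → take C=(-3.0574,5.9227) (cross=69.531)
ex = (C−B)/|BC| = (-0.0540,0.9985); ey = (-0.9985,-0.0540)
P = B + 1.91·ex + 2.04·ey = (-4.7114,-1.2672)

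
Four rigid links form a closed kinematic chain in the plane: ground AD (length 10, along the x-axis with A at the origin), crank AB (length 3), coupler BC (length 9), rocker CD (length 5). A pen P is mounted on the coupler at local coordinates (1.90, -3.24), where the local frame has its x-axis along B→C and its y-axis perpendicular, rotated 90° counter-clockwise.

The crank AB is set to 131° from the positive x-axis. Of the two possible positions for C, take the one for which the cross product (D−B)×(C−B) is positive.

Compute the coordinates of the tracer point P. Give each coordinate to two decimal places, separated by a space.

0.49 -0.57

A=(0,0), D=(10.00,0)
B = A + 3.00·(cos131°, sin131°) = (-1.9682, 2.2641)
|BD| = 12.1805
circle(B,9.00) ∩ circle(D,5.00): a=8.3890, h=3.2596
  candidates: C₊=(6.8805,3.9075) cross=39.703; C₋=(5.6687,-2.4980) cross=-39.703
  mode + wants cross > 0 → take C=(6.8805,3.9075) (cross=39.703)
ex = (C−B)/|BC| = (0.9832,0.1826); ey = (-0.1826,0.9832)
P = B + 1.90·ex + -3.24·ey = (0.4915,-0.5745)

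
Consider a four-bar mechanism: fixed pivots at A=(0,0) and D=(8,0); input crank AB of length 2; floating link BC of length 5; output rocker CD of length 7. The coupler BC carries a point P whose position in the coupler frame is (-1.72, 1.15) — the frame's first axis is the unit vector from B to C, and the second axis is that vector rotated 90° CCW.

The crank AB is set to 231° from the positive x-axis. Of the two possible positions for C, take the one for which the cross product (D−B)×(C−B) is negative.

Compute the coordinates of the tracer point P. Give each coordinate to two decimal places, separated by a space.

A=(0,0), D=(8.00,0)
B = A + 2.00·(cos231°, sin231°) = (-1.2586, -1.5543)
|BD| = 9.3882
circle(B,5.00) ∩ circle(D,7.00): a=3.4159, h=3.6513
  candidates: C₊=(1.5056,2.6121) cross=34.279; C₋=(2.7146,-4.5896) cross=-34.279
  mode - wants cross < 0 → take C=(2.7146,-4.5896) (cross=-34.279)
ex = (C−B)/|BC| = (0.7947,-0.6071); ey = (0.6071,0.7947)
P = B + -1.72·ex + 1.15·ey = (-1.9273,0.4037)

-1.93 0.40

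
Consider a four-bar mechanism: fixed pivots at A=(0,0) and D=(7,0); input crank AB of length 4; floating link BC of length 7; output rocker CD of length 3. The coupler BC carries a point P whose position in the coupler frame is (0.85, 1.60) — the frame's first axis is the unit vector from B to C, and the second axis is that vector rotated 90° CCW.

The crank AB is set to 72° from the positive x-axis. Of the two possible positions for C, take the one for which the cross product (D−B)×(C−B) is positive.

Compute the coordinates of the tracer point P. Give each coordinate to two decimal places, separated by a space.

2.31 5.26

A=(0,0), D=(7.00,0)
B = A + 4.00·(cos72°, sin72°) = (1.2361, 3.8042)
|BD| = 6.9062
circle(B,7.00) ∩ circle(D,3.00): a=6.3490, h=2.9478
  candidates: C₊=(8.1588,2.7672) cross=20.358; C₋=(4.9112,-2.1534) cross=-20.358
  mode + wants cross > 0 → take C=(8.1588,2.7672) (cross=20.358)
ex = (C−B)/|BC| = (0.9890,-0.1482); ey = (0.1482,0.9890)
P = B + 0.85·ex + 1.60·ey = (2.3137,5.2606)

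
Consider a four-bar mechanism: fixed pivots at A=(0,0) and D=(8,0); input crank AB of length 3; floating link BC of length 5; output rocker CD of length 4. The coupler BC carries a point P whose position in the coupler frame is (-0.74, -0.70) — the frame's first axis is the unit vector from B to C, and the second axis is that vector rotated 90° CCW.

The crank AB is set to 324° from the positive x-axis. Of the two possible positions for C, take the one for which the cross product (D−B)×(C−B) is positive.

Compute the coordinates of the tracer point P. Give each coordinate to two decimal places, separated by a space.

2.66 -2.75

A=(0,0), D=(8.00,0)
B = A + 3.00·(cos324°, sin324°) = (2.4271, -1.7634)
|BD| = 5.8453
circle(B,5.00) ∩ circle(D,4.00): a=3.6925, h=3.3713
  candidates: C₊=(4.9305,2.5648) cross=19.706; C₋=(6.9645,-3.8637) cross=-19.706
  mode + wants cross > 0 → take C=(4.9305,2.5648) (cross=19.706)
ex = (C−B)/|BC| = (0.5007,0.8656); ey = (-0.8656,0.5007)
P = B + -0.74·ex + -0.70·ey = (2.6625,-2.7544)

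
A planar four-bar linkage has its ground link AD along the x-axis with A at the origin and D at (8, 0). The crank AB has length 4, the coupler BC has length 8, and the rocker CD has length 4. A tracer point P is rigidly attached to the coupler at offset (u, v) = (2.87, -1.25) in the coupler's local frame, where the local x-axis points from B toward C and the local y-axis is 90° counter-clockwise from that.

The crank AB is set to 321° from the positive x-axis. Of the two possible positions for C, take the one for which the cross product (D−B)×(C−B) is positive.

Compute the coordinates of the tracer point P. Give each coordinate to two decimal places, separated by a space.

5.79 -0.91

A=(0,0), D=(8.00,0)
B = A + 4.00·(cos321°, sin321°) = (3.1086, -2.5173)
|BD| = 5.5012
circle(B,8.00) ∩ circle(D,4.00): a=7.1133, h=3.6607
  candidates: C₊=(7.7583,3.9927) cross=20.138; C₋=(11.1086,-2.5173) cross=-20.138
  mode + wants cross > 0 → take C=(7.7583,3.9927) (cross=20.138)
ex = (C−B)/|BC| = (0.5812,0.8137); ey = (-0.8137,0.5812)
P = B + 2.87·ex + -1.25·ey = (5.7939,-0.9084)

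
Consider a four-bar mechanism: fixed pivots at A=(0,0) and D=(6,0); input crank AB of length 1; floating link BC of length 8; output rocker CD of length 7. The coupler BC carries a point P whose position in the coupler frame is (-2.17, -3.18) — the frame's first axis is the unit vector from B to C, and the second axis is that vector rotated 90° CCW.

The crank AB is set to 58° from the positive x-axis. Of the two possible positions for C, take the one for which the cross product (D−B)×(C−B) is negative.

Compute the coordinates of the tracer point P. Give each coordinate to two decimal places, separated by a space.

-3.23 1.66

A=(0,0), D=(6.00,0)
B = A + 1.00·(cos58°, sin58°) = (0.5299, 0.8480)
|BD| = 5.5354
circle(B,8.00) ∩ circle(D,7.00): a=4.1226, h=6.8559
  candidates: C₊=(5.6542,6.9915) cross=37.951; C₋=(3.5535,-6.5586) cross=-37.951
  mode - wants cross < 0 → take C=(3.5535,-6.5586) (cross=-37.951)
ex = (C−B)/|BC| = (0.3779,-0.9258); ey = (0.9258,0.3779)
P = B + -2.17·ex + -3.18·ey = (-3.2344,1.6552)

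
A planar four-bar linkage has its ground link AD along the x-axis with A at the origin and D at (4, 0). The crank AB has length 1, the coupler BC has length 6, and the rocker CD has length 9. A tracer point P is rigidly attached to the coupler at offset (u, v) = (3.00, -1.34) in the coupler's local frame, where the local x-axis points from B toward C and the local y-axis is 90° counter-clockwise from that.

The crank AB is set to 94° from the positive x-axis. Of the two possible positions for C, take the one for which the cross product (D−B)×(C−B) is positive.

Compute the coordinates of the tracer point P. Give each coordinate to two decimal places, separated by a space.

0.20 4.27

A=(0,0), D=(4.00,0)
B = A + 1.00·(cos94°, sin94°) = (-0.0698, 0.9976)
|BD| = 4.1902
circle(B,6.00) ∩ circle(D,9.00): a=-3.2745, h=5.0277
  candidates: C₊=(-2.0532,6.6602) cross=21.067; C₋=(-4.4471,-3.1060) cross=-21.067
  mode + wants cross > 0 → take C=(-2.0532,6.6602) (cross=21.067)
ex = (C−B)/|BC| = (-0.3306,0.9438); ey = (-0.9438,-0.3306)
P = B + 3.00·ex + -1.34·ey = (0.2032,4.2719)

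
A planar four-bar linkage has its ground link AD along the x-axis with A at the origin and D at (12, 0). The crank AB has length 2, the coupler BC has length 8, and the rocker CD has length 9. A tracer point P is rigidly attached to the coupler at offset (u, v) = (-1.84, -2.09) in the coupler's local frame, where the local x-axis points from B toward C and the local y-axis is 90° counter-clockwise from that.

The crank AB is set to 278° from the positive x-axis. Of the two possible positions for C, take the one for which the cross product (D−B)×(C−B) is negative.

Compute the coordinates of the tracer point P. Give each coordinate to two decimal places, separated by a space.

A=(0,0), D=(12.00,0)
B = A + 2.00·(cos278°, sin278°) = (0.2783, -1.9805)
|BD| = 11.8878
circle(B,8.00) ∩ circle(D,9.00): a=5.2289, h=6.0547
  candidates: C₊=(4.4254,4.8606) cross=71.976; C₋=(6.4429,-7.0794) cross=-71.976
  mode - wants cross < 0 → take C=(6.4429,-7.0794) (cross=-71.976)
ex = (C−B)/|BC| = (0.7706,-0.6374); ey = (0.6374,0.7706)
P = B + -1.84·ex + -2.09·ey = (-2.4716,-2.4183)

-2.47 -2.42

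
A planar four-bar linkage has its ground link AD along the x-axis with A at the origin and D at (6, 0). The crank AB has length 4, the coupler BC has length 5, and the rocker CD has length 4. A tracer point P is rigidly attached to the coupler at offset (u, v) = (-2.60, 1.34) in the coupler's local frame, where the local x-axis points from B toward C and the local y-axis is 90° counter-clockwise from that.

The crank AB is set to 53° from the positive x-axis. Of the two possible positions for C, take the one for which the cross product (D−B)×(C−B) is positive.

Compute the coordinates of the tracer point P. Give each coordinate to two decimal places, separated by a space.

-0.33 4.23

A=(0,0), D=(6.00,0)
B = A + 4.00·(cos53°, sin53°) = (2.4073, 3.1945)
|BD| = 4.8076
circle(B,5.00) ∩ circle(D,4.00): a=3.3398, h=3.7210
  candidates: C₊=(7.3756,3.7560) cross=17.889; C₋=(2.4306,-1.8054) cross=-17.889
  mode + wants cross > 0 → take C=(7.3756,3.7560) (cross=17.889)
ex = (C−B)/|BC| = (0.9937,0.1123); ey = (-0.1123,0.9937)
P = B + -2.60·ex + 1.34·ey = (-0.3268,4.2341)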